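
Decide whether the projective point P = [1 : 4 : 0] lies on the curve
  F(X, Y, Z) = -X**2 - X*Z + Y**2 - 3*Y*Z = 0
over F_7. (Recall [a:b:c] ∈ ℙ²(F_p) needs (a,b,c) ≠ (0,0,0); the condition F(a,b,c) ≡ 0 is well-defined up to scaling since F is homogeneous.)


F(1,4,0) ≡ 1 (mod 7); P is NOT on the curve.

Evaluate F(1, 4, 0) term-by-term (mod 7).
  -X**2 ↦ -1·1·1·1 = -1
  -X*Z ↦ -1·1·1·0 = 0
  Y**2 ↦ 1·1·16·1 = 16
  -3*Y*Z ↦ -3·1·4·0 = 0
Sum: F(1, 4, 0) = (-1) + (0) + (16) + (0) = 15.
Reducing mod 7: 15 ≡ 1 (mod 7).
Since F(a, b, c) ≡ 1 ≠ 0 (mod 7), P does NOT lie on the curve.


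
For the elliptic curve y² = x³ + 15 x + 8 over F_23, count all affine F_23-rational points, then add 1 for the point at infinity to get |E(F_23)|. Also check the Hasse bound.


Affine points = {(0, 10), (0, 13), (1, 1), (1, 22), (2, 0), (5, 1), (5, 22), (10, 10), (10, 13), (11, 3), (11, 20), (13, 10), (13, 13), (14, 8), (14, 15), (17, 1), (17, 22), (21, 4), (21, 19)}; affine count = 19; |E(F_23)| = 20.

Discriminant check: Δ ∝ 4a³ + 27b² = 4·15³ + 27·8² = 4·3375 + 27·64 ≡ 2 (mod 23). Nonzero ⇒ E is nonsingular.
For each x ∈ F_23, compute rhs = x³ + 15·x + 8 mod 23, then count y ∈ F_23 with y² ≡ rhs.
  x = 0: rhs = 8, matching y values: 10, 13 (2 points).
  x = 1: rhs = 1, matching y values: 1, 22 (2 points).
  x = 2: rhs = 0, matching y values: 0 (1 points).
  x = 3: rhs = 11, matching y values: none (0 points).
  x = 4: rhs = 17, matching y values: none (0 points).
  x = 5: rhs = 1, matching y values: 1, 22 (2 points).
  x = 6: rhs = 15, matching y values: none (0 points).
  x = 7: rhs = 19, matching y values: none (0 points).
  x = 8: rhs = 19, matching y values: none (0 points).
  x = 9: rhs = 21, matching y values: none (0 points).
  x = 10: rhs = 8, matching y values: 10, 13 (2 points).
  x = 11: rhs = 9, matching y values: 3, 20 (2 points).
  x = 12: rhs = 7, matching y values: none (0 points).
  x = 13: rhs = 8, matching y values: 10, 13 (2 points).
  x = 14: rhs = 18, matching y values: 8, 15 (2 points).
  x = 15: rhs = 20, matching y values: none (0 points).
  x = 16: rhs = 20, matching y values: none (0 points).
  x = 17: rhs = 1, matching y values: 1, 22 (2 points).
  x = 18: rhs = 15, matching y values: none (0 points).
  x = 19: rhs = 22, matching y values: none (0 points).
  x = 20: rhs = 5, matching y values: none (0 points).
  x = 21: rhs = 16, matching y values: 4, 19 (2 points).
  x = 22: rhs = 15, matching y values: none (0 points).
Total affine count: 19.
Full point count |E(F_23)| = 19 + 1 = 20.
Hasse bound: |20 − (23+1)| = |-4| = 4 ≤ 2√23 ≈ 9.5917 ✓.


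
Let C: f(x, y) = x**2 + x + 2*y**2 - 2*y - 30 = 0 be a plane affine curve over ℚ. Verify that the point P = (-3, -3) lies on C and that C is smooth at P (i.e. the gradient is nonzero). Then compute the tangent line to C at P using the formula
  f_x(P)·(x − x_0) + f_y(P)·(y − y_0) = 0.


Tangent line at P: -5*x - 14*y - 57 = 0.

Step 1: f(-3, -3) = 0, so P lies on C.
Step 2: partial derivatives
  f_x(x, y) = 2*x + 1, f_y(x, y) = 4*y - 2.
  f_x(P) = -5, f_y(P) = -14 (gradient nonzero, so P is smooth).
Step 3: tangent line at P: -5·(x − -3) + -14·(y − -3) = 0.
Expanding: -5*x - 14*y - 57 = 0.


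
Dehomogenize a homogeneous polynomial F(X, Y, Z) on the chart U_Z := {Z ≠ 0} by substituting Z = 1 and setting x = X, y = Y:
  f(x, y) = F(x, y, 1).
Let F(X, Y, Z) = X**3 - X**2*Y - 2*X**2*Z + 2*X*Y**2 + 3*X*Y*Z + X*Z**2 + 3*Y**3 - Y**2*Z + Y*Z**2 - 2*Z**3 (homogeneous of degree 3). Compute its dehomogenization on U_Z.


f(x, y) = x**3 - x**2*y - 2*x**2 + 2*x*y**2 + 3*x*y + x + 3*y**3 - y**2 + y - 2

On U_Z we set Z = 1. Each monomial c·X^i·Y^j·Z^k in F becomes c·x^i·y^j·1^k = c·x^i·y^j.
Substituting Z = 1: F(X, Y, 1) = x**3 - x**2*y - 2*x**2 + 2*x*y**2 + 3*x*y + x + 3*y**3 - y**2 + y - 2.
Note: deg(f) ≤ deg(F) = 3; strict inequality happens when F is divisible by Z (lost terms).


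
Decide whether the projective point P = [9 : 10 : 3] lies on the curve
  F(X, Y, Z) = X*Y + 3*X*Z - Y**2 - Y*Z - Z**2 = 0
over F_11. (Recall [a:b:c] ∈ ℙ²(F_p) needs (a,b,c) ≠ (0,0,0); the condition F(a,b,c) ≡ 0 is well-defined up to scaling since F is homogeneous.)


F(9,10,3) ≡ 10 (mod 11); P is NOT on the curve.

Evaluate F(9, 10, 3) term-by-term (mod 11).
  X*Y ↦ 1·9·10·1 = 90
  3*X*Z ↦ 3·9·1·3 = 81
  -Y**2 ↦ -1·1·100·1 = -100
  -Y*Z ↦ -1·1·10·3 = -30
  -Z**2 ↦ -1·1·1·9 = -9
Sum: F(9, 10, 3) = (90) + (81) + (-100) + (-30) + (-9) = 32.
Reducing mod 11: 32 ≡ 10 (mod 11).
Since F(a, b, c) ≡ 10 ≠ 0 (mod 11), P does NOT lie on the curve.


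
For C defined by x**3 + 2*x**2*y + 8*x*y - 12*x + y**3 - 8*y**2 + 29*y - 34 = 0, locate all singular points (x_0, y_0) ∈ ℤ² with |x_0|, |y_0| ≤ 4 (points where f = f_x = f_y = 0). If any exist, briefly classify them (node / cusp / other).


Singular points: {(-2, 3)}; classification: cusp.

Compute partial derivatives:
  f_x = 3*x**2 + 4*x*y + 8*y - 12.
  f_y = 2*x**2 + 8*x + 3*y**2 - 16*y + 29.
Scan x_0 ∈ {−4, ..., 4}. For each x_0, f_y(x_0, y) is a polynomial in y; find its integer roots y ∈ {−4, ..., 4}, then test f_x and f at those candidates.
  x = -4: f_y(-4, y) = 3*y**2 - 16*y + 29; no integer root y with |y| ≤ 4.
  x = -3: f_y(-3, y) = 3*y**2 - 16*y + 23; no integer root y with |y| ≤ 4.
  x = -2: f_y(-2, y) = 3*y**2 - 16*y + 21; vanishes at y ∈ {3}. (-2, 3): f_x = 0, f = 0 — SINGULAR.
  x = -1: f_y(-1, y) = 3*y**2 - 16*y + 23; no integer root y with |y| ≤ 4.
  x = 0: f_y(0, y) = 3*y**2 - 16*y + 29; no integer root y with |y| ≤ 4.
  x = 1: f_y(1, y) = 3*y**2 - 16*y + 39; no integer root y with |y| ≤ 4.
  x = 2: f_y(2, y) = 3*y**2 - 16*y + 53; no integer root y with |y| ≤ 4.
  x = 3: f_y(3, y) = 3*y**2 - 16*y + 71; no integer root y with |y| ≤ 4.
  x = 4: f_y(4, y) = 3*y**2 - 16*y + 93; no integer root y with |y| ≤ 4.
Only singular point on the grid: (-2, 3).
Classify: substitute x = -2 + u, y = 3 + v and expand: f = u**3 + 2*u**2*v + v**3 + v**2.
No constant or linear terms (consistent with a singular point). Quadratic part: v**2. Cubic part: u**3 + 2*u**2*v + v**3.
The quadratic part v**2 is a perfect square, so there is a single (double) tangent line v = 0, i.e. y = 3. Restricting the cubic part to that line (v = 0) leaves u**3 ≠ 0, so f is not divisible by v and the branch is v² ≈ -u**3 to lowest order — this is a cusp.
Classification: cusp.


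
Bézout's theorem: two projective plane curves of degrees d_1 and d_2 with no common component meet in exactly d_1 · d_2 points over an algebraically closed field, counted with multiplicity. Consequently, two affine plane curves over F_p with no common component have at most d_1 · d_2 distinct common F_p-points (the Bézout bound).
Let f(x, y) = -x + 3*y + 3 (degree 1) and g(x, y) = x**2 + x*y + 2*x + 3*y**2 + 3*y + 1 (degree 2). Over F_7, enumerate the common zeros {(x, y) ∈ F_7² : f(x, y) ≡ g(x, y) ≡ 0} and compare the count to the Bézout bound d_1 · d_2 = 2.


Common zeros: ∅; count = 0; Bézout bound = 2.

deg(f) = 1, deg(g) = 2, so Bézout bound = 2.
Scan x ∈ F_7. For each x, list the y ∈ F_7 with f(x, y) ≡ 0 and those with g(x, y) ≡ 0 (mod 7); the common zeros in that column are the intersection.
  x = 0: f ≡ 0 at y ∈ {6}; g ≡ 0 at y ∈ {1, 5}; common: ∅.
  x = 1: f ≡ 0 at y ∈ {4}; g ≡ 0 at y ∈ ∅; common: ∅.
  x = 2: f ≡ 0 at y ∈ {2}; g ≡ 0 at y ∈ {4, 6}; common: ∅.
  x = 3: f ≡ 0 at y ∈ {0}; g ≡ 0 at y ∈ ∅; common: ∅.
  x = 4: f ≡ 0 at y ∈ {5}; g ≡ 0 at y ∈ {1, 6}; common: ∅.
  x = 5: f ≡ 0 at y ∈ {3}; g ≡ 0 at y ∈ ∅; common: ∅.
  x = 6: f ≡ 0 at y ∈ {1}; g ≡ 0 at y ∈ {0, 4}; common: ∅.
Collecting: common zeros = ∅, so the count is 0.
Comparison with the Bézout bound: 0 ≤ 2 = deg(f)·deg(g), as expected for curves with no common component (the affine F_7-count falls short of the bound because intersections may lie at infinity, over extension fields, or carry multiplicity).


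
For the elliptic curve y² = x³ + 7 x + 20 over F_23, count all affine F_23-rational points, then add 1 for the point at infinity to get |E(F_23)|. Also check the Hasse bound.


Affine points = {(6, 5), (6, 18), (8, 6), (8, 17), (10, 3), (10, 20), (11, 5), (11, 18), (13, 10), (13, 13), (15, 2), (15, 21), (20, 8), (20, 15), (22, 9), (22, 14)}; affine count = 16; |E(F_23)| = 17.

Discriminant check: Δ ∝ 4a³ + 27b² = 4·7³ + 27·20² = 4·343 + 27·400 ≡ 5 (mod 23). Nonzero ⇒ E is nonsingular.
For each x ∈ F_23, compute rhs = x³ + 7·x + 20 mod 23, then count y ∈ F_23 with y² ≡ rhs.
  x = 0: rhs = 20, matching y values: none (0 points).
  x = 1: rhs = 5, matching y values: none (0 points).
  x = 2: rhs = 19, matching y values: none (0 points).
  x = 3: rhs = 22, matching y values: none (0 points).
  x = 4: rhs = 20, matching y values: none (0 points).
  x = 5: rhs = 19, matching y values: none (0 points).
  x = 6: rhs = 2, matching y values: 5, 18 (2 points).
  x = 7: rhs = 21, matching y values: none (0 points).
  x = 8: rhs = 13, matching y values: 6, 17 (2 points).
  x = 9: rhs = 7, matching y values: none (0 points).
  x = 10: rhs = 9, matching y values: 3, 20 (2 points).
  x = 11: rhs = 2, matching y values: 5, 18 (2 points).
  x = 12: rhs = 15, matching y values: none (0 points).
  x = 13: rhs = 8, matching y values: 10, 13 (2 points).
  x = 14: rhs = 10, matching y values: none (0 points).
  x = 15: rhs = 4, matching y values: 2, 21 (2 points).
  x = 16: rhs = 19, matching y values: none (0 points).
  x = 17: rhs = 15, matching y values: none (0 points).
  x = 18: rhs = 21, matching y values: none (0 points).
  x = 19: rhs = 20, matching y values: none (0 points).
  x = 20: rhs = 18, matching y values: 8, 15 (2 points).
  x = 21: rhs = 21, matching y values: none (0 points).
  x = 22: rhs = 12, matching y values: 9, 14 (2 points).
Total affine count: 16.
Full point count |E(F_23)| = 16 + 1 = 17.
Hasse bound: |17 − (23+1)| = |-7| = 7 ≤ 2√23 ≈ 9.5917 ✓.


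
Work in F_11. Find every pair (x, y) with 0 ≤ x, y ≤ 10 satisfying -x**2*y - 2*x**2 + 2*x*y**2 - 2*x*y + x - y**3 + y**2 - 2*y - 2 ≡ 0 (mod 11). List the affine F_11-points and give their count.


Affine F_11-points: {(1, 8), (2, 7), (4, 9), (5, 7), (7, 8), (8, 3), (8, 4), (8, 10), (9, 4), (10, 3)}; count = 10.

For each of the 121 pairs (x, y) ∈ F_11², evaluate f(x, y) mod 11. Record the zeros.
  x = 0: [0↦9, 1↦7, 2↦1, 3↦7, 4↦8, 5↦9, 6↦4, 7↦9, 8↦7, 9↦3, 10↦2]  zeros at y ∈ ∅
  x = 1: [0↦8, 1↦5, 2↦2, 3↦4, 4↦5, 5↦10, 6↦2, 7↦8, 8↦0, 9↦5, 10↦6]  zeros at y ∈ {8}
  x = 2: [0↦3, 1↦8, 2↦6, 3↦2, 4↦1, 5↦8, 6↦6, 7↦0, 8↦6, 9↦7, 10↦8]  zeros at y ∈ {7}
  x = 3: [0↦5, 1↦5, 2↦2, 3↦1, 4↦7, 5↦3, 6↦5, 7↦7, 8↦3, 9↦9, 10↦8]  zeros at y ∈ ∅
  x = 4: [0↦3, 1↦7, 2↦1, 3↦1, 4↦1, 5↦6, 6↦10, 7↦7, 8↦2, 9↦0, 10↦6]  zeros at y ∈ {9}
  x = 5: [0↦8, 1↦3, 2↦3, 3↦2, 4↦5, 5↦6, 6↦10, 7↦0, 8↦3, 9↦2, 10↦2]  zeros at y ∈ {7}
  x = 6: [0↦9, 1↦4, 2↦8, 3↦4, 4↦8, 5↦3, 6↦5, 7↦8, 8↦6, 9↦4, 10↦7]  zeros at y ∈ ∅
  x = 7: [0↦6, 1↦10, 2↦5, 3↦7, 4↦10, 5↦8, 6↦6, 7↦9, 8↦0, 9↦6, 10↦10]  zeros at y ∈ {8}
  x = 8: [0↦10, 1↦10, 2↦5, 3↦0, 4↦0, 5↦10, 6↦2, 7↦3, 8↦7, 9↦8, 10↦0]  zeros at y ∈ {3, 4, 10}
  x = 9: [0↦10, 1↦4, 2↦8, 3↦5, 4↦0, 5↦9, 6↦4, 7↦1, 8↦5, 9↦10, 10↦10]  zeros at y ∈ {4}
  x = 10: [0↦6, 1↦3, 2↦3, 3↦0, 4↦10, 5↦5, 6↦1, 7↦3, 8↦5, 9↦1, 10↦7]  zeros at y ∈ {3}
Collecting zeros: affine points = {(1, 8), (2, 7), (4, 9), (5, 7), (7, 8), (8, 3), (8, 4), (8, 10), (9, 4), (10, 3)}.
Total count |C(F_11)_aff| = 10.


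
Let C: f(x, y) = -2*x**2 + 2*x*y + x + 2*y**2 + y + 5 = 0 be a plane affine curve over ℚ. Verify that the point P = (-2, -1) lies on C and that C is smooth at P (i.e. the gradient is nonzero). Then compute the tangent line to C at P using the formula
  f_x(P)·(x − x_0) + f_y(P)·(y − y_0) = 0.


Tangent line at P: 7*x - 7*y + 7 = 0.

Step 1: f(-2, -1) = 0, so P lies on C.
Step 2: partial derivatives
  f_x(x, y) = -4*x + 2*y + 1, f_y(x, y) = 2*x + 4*y + 1.
  f_x(P) = 7, f_y(P) = -7 (gradient nonzero, so P is smooth).
Step 3: tangent line at P: 7·(x − -2) + -7·(y − -1) = 0.
Expanding: 7*x - 7*y + 7 = 0.


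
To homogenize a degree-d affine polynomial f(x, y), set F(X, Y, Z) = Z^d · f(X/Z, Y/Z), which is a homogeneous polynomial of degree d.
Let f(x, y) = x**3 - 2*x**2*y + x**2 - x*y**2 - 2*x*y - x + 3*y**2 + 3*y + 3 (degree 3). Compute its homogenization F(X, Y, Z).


F(X, Y, Z) = X**3 - 2*X**2*Y + X**2*Z - X*Y**2 - 2*X*Y*Z - X*Z**2 + 3*Y**2*Z + 3*Y*Z**2 + 3*Z**3

deg(f) = 3.
Substitute x = X/Z, y = Y/Z into f, then multiply by Z^3.
  monomial 1·x^3·y^0 ↦ 1·X^3·Y^0·Z^0.
  monomial -2·x^2·y^1 ↦ -2·X^2·Y^1·Z^0.
  monomial 1·x^2·y^0 ↦ 1·X^2·Y^0·Z^1.
  monomial -1·x^1·y^2 ↦ -1·X^1·Y^2·Z^0.
  monomial -2·x^1·y^1 ↦ -2·X^1·Y^1·Z^1.
  monomial -1·x^1·y^0 ↦ -1·X^1·Y^0·Z^2.
  monomial 3·x^0·y^2 ↦ 3·X^0·Y^2·Z^1.
  monomial 3·x^0·y^1 ↦ 3·X^0·Y^1·Z^2.
  monomial 3·x^0·y^0 ↦ 3·X^0·Y^0·Z^3.
Collecting: F(X, Y, Z) = X**3 - 2*X**2*Y + X**2*Z - X*Y**2 - 2*X*Y*Z - X*Z**2 + 3*Y**2*Z + 3*Y*Z**2 + 3*Z**3.


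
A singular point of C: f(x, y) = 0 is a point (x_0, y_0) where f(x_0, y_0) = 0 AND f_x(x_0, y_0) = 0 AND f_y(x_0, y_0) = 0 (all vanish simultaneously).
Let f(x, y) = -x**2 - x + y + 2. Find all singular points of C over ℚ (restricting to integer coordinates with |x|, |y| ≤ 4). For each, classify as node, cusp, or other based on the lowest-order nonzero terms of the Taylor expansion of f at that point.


No singular points in the scanned grid; C is smooth there.

Compute partial derivatives:
  f_x = -2*x - 1.
  f_y = 1.
f_y = 1 is a nonzero constant, so f_y never vanishes: no point (x, y) can satisfy f = f_x = f_y = 0. In particular no (x, y) ∈ {−4, ..., 4}² is singular; the curve is smooth.


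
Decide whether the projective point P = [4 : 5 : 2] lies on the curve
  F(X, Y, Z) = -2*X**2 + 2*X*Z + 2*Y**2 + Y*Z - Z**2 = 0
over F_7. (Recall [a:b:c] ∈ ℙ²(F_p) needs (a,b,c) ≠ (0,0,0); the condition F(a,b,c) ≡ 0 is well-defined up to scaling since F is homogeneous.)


F(4,5,2) ≡ 5 (mod 7); P is NOT on the curve.

Evaluate F(4, 5, 2) term-by-term (mod 7).
  -2*X**2 ↦ -2·16·1·1 = -32
  2*X*Z ↦ 2·4·1·2 = 16
  2*Y**2 ↦ 2·1·25·1 = 50
  Y*Z ↦ 1·1·5·2 = 10
  -Z**2 ↦ -1·1·1·4 = -4
Sum: F(4, 5, 2) = (-32) + (16) + (50) + (10) + (-4) = 40.
Reducing mod 7: 40 ≡ 5 (mod 7).
Since F(a, b, c) ≡ 5 ≠ 0 (mod 7), P does NOT lie on the curve.


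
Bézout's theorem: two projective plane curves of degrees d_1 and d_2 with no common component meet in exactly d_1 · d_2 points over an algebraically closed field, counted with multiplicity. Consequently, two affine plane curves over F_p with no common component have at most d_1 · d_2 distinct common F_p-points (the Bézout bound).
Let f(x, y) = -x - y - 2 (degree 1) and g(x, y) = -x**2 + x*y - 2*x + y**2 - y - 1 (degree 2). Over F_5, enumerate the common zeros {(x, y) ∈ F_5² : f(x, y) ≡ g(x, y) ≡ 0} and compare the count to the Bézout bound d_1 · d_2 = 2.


Common zeros: {(0, 3), (1, 2)}; count = 2; Bézout bound = 2.

deg(f) = 1, deg(g) = 2, so Bézout bound = 2.
Scan x ∈ F_5. For each x, list the y ∈ F_5 with f(x, y) ≡ 0 and those with g(x, y) ≡ 0 (mod 5); the common zeros in that column are the intersection.
  x = 0: f ≡ 0 at y ∈ {3}; g ≡ 0 at y ∈ {3}; common: {3}.
  x = 1: f ≡ 0 at y ∈ {2}; g ≡ 0 at y ∈ {2, 3}; common: {2}.
  x = 2: f ≡ 0 at y ∈ {1}; g ≡ 0 at y ∈ ∅; common: ∅.
  x = 3: f ≡ 0 at y ∈ {0}; g ≡ 0 at y ∈ ∅; common: ∅.
  x = 4: f ≡ 0 at y ∈ {4}; g ≡ 0 at y ∈ {0, 2}; common: ∅.
Collecting: common zeros = {(0, 3), (1, 2)}, so the count is 2.
Comparison with the Bézout bound: 2 ≤ 2 = deg(f)·deg(g), as expected for curves with no common component (the bound is attained).


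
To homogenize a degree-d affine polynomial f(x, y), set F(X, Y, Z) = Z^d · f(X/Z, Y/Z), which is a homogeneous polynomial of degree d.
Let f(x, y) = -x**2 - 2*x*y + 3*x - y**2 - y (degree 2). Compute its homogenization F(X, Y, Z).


F(X, Y, Z) = -X**2 - 2*X*Y + 3*X*Z - Y**2 - Y*Z

deg(f) = 2.
Substitute x = X/Z, y = Y/Z into f, then multiply by Z^2.
  monomial -1·x^2·y^0 ↦ -1·X^2·Y^0·Z^0.
  monomial -2·x^1·y^1 ↦ -2·X^1·Y^1·Z^0.
  monomial 3·x^1·y^0 ↦ 3·X^1·Y^0·Z^1.
  monomial -1·x^0·y^2 ↦ -1·X^0·Y^2·Z^0.
  monomial -1·x^0·y^1 ↦ -1·X^0·Y^1·Z^1.
Collecting: F(X, Y, Z) = -X**2 - 2*X*Y + 3*X*Z - Y**2 - Y*Z.


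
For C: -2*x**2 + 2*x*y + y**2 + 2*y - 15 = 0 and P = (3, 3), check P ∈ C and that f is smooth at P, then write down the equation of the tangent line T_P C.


Tangent line at P: -6*x + 14*y - 24 = 0.

Step 1: f(3, 3) = 0, so P lies on C.
Step 2: partial derivatives
  f_x(x, y) = -4*x + 2*y, f_y(x, y) = 2*x + 2*y + 2.
  f_x(P) = -6, f_y(P) = 14 (gradient nonzero, so P is smooth).
Step 3: tangent line at P: -6·(x − 3) + 14·(y − 3) = 0.
Expanding: -6*x + 14*y - 24 = 0.


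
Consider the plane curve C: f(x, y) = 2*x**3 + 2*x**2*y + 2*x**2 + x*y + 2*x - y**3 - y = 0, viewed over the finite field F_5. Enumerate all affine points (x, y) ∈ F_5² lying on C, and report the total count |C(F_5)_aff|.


Affine F_5-points: {(0, 0), (0, 2), (0, 3), (1, 3), (1, 4), (2, 4), (3, 2), (4, 2)}; count = 8.

For each of the 25 pairs (x, y) ∈ F_5², evaluate f(x, y) mod 5. Record the zeros.
  x = 0: [0↦0, 1↦3, 2↦0, 3↦0, 4↦2]  zeros at y ∈ {0, 2, 3}
  x = 1: [0↦1, 1↦2, 2↦2, 3↦0, 4↦0]  zeros at y ∈ {3, 4}
  x = 2: [0↦3, 1↦1, 2↦3, 3↦3, 4↦0]  zeros at y ∈ {4}
  x = 3: [0↦3, 1↦2, 2↦0, 3↦1, 4↦4]  zeros at y ∈ {2}
  x = 4: [0↦3, 1↦2, 2↦0, 3↦1, 4↦4]  zeros at y ∈ {2}
Collecting zeros: affine points = {(0, 0), (0, 2), (0, 3), (1, 3), (1, 4), (2, 4), (3, 2), (4, 2)}.
Total count |C(F_5)_aff| = 8.


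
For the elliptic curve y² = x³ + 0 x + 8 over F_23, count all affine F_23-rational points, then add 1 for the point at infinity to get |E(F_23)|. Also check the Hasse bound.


Affine points = {(0, 10), (0, 13), (1, 3), (1, 20), (2, 4), (2, 19), (3, 9), (3, 14), (4, 7), (4, 16), (5, 8), (5, 15), (7, 11), (7, 12), (9, 1), (9, 22), (15, 5), (15, 18), (19, 6), (19, 17), (20, 2), (20, 21), (21, 0)}; affine count = 23; |E(F_23)| = 24.

Discriminant check: Δ ∝ 4a³ + 27b² = 4·0³ + 27·8² = 4·0 + 27·64 ≡ 3 (mod 23). Nonzero ⇒ E is nonsingular.
For each x ∈ F_23, compute rhs = x³ + 0·x + 8 mod 23, then count y ∈ F_23 with y² ≡ rhs.
  x = 0: rhs = 8, matching y values: 10, 13 (2 points).
  x = 1: rhs = 9, matching y values: 3, 20 (2 points).
  x = 2: rhs = 16, matching y values: 4, 19 (2 points).
  x = 3: rhs = 12, matching y values: 9, 14 (2 points).
  x = 4: rhs = 3, matching y values: 7, 16 (2 points).
  x = 5: rhs = 18, matching y values: 8, 15 (2 points).
  x = 6: rhs = 17, matching y values: none (0 points).
  x = 7: rhs = 6, matching y values: 11, 12 (2 points).
  x = 8: rhs = 14, matching y values: none (0 points).
  x = 9: rhs = 1, matching y values: 1, 22 (2 points).
  x = 10: rhs = 19, matching y values: none (0 points).
  x = 11: rhs = 5, matching y values: none (0 points).
  x = 12: rhs = 11, matching y values: none (0 points).
  x = 13: rhs = 20, matching y values: none (0 points).
  x = 14: rhs = 15, matching y values: none (0 points).
  x = 15: rhs = 2, matching y values: 5, 18 (2 points).
  x = 16: rhs = 10, matching y values: none (0 points).
  x = 17: rhs = 22, matching y values: none (0 points).
  x = 18: rhs = 21, matching y values: none (0 points).
  x = 19: rhs = 13, matching y values: 6, 17 (2 points).
  x = 20: rhs = 4, matching y values: 2, 21 (2 points).
  x = 21: rhs = 0, matching y values: 0 (1 points).
  x = 22: rhs = 7, matching y values: none (0 points).
Total affine count: 23.
Full point count |E(F_23)| = 23 + 1 = 24.
Hasse bound: |24 − (23+1)| = |0| = 0 ≤ 2√23 ≈ 9.5917 ✓.


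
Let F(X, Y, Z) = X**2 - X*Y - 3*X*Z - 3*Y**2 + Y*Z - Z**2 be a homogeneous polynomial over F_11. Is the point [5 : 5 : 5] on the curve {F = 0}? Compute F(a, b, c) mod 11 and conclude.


F(5,5,5) ≡ 4 (mod 11); P is NOT on the curve.

Evaluate F(5, 5, 5) term-by-term (mod 11).
  X**2 ↦ 1·25·1·1 = 25
  -X*Y ↦ -1·5·5·1 = -25
  -3*X*Z ↦ -3·5·1·5 = -75
  -3*Y**2 ↦ -3·1·25·1 = -75
  Y*Z ↦ 1·1·5·5 = 25
  -Z**2 ↦ -1·1·1·25 = -25
Sum: F(5, 5, 5) = (25) + (-25) + (-75) + (-75) + (25) + (-25) = -150.
Reducing mod 11: -150 ≡ 4 (mod 11).
Since F(a, b, c) ≡ 4 ≠ 0 (mod 11), P does NOT lie on the curve.


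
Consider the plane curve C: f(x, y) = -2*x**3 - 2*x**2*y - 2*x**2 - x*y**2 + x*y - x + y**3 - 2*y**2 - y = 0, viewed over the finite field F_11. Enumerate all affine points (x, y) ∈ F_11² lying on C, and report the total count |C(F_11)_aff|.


Affine F_11-points: {(0, 0), (1, 3), (3, 8), (4, 1), (5, 7), (7, 1), (9, 1), (10, 4)}; count = 8.

For each of the 121 pairs (x, y) ∈ F_11², evaluate f(x, y) mod 11. Record the zeros.
  x = 0: [0↦0, 1↦9, 2↦9, 3↦6, 4↦6, 5↦4, 6↦6, 7↦7, 8↦2, 9↦8, 10↦9]  zeros at y ∈ {0}
  x = 1: [0↦6, 1↦2, 2↦9, 3↦0, 4↦3, 5↦2, 6↦3, 7↦1, 8↦2, 9↦1, 10↦4]  zeros at y ∈ {3}
  x = 2: [0↦7, 1↦8, 2↦7, 3↦10, 4↦1, 5↦8, 6↦4, 7↦6, 8↦9, 9↦8, 10↦9]  zeros at y ∈ ∅
  x = 3: [0↦2, 1↦4, 2↦2, 3↦2, 4↦10, 5↦10, 6↦8, 7↦10, 8↦0, 9↦6, 10↦1]  zeros at y ∈ {8}
  x = 4: [0↦1, 1↦0, 2↦4, 3↦8, 4↦7, 5↦7, 6↦3, 7↦1, 8↦7, 9↦5, 10↦1]  zeros at y ∈ {1}
  x = 5: [0↦3, 1↦6, 2↦1, 3↦5, 4↦2, 5↦9, 6↦10, 7↦0, 8↦7, 9↦4, 10↦8]  zeros at y ∈ {7}
  x = 6: [0↦7, 1↦10, 2↦3, 3↦3, 4↦5, 5↦4, 6↦6, 7↦6, 8↦10, 9↦2, 10↦10]  zeros at y ∈ ∅
  x = 7: [0↦1, 1↦0, 2↦9, 3↦1, 4↦4, 5↦2, 6↦1, 7↦7, 8↦4, 9↦9, 10↦6]  zeros at y ∈ {1}
  x = 8: [0↦6, 1↦8, 2↦7, 3↦9, 4↦9, 5↦2, 6↦5, 7↦2, 8↦10, 9↦2, 10↦6]  zeros at y ∈ ∅
  x = 9: [0↦10, 1↦0, 2↦7, 3↦4, 4↦8, 5↦3, 6↦6, 7↦1, 8↦5, 9↦2, 10↦9]  zeros at y ∈ {1}
  x = 10: [0↦1, 1↦8, 2↦8, 3↦7, 4↦0, 5↦4, 6↦3, 7↦3, 8↦10, 9↦8, 10↦3]  zeros at y ∈ {4}
Collecting zeros: affine points = {(0, 0), (1, 3), (3, 8), (4, 1), (5, 7), (7, 1), (9, 1), (10, 4)}.
Total count |C(F_11)_aff| = 8.


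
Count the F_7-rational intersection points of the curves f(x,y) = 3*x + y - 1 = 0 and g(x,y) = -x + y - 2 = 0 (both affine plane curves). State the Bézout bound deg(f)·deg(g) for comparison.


Common zeros: {(5, 0)}; count = 1; Bézout bound = 1.

deg(f) = 1, deg(g) = 1, so Bézout bound = 1.
Scan x ∈ F_7. For each x, list the y ∈ F_7 with f(x, y) ≡ 0 and those with g(x, y) ≡ 0 (mod 7); the common zeros in that column are the intersection.
  x = 0: f ≡ 0 at y ∈ {1}; g ≡ 0 at y ∈ {2}; common: ∅.
  x = 1: f ≡ 0 at y ∈ {5}; g ≡ 0 at y ∈ {3}; common: ∅.
  x = 2: f ≡ 0 at y ∈ {2}; g ≡ 0 at y ∈ {4}; common: ∅.
  x = 3: f ≡ 0 at y ∈ {6}; g ≡ 0 at y ∈ {5}; common: ∅.
  x = 4: f ≡ 0 at y ∈ {3}; g ≡ 0 at y ∈ {6}; common: ∅.
  x = 5: f ≡ 0 at y ∈ {0}; g ≡ 0 at y ∈ {0}; common: {0}.
  x = 6: f ≡ 0 at y ∈ {4}; g ≡ 0 at y ∈ {1}; common: ∅.
Collecting: common zeros = {(5, 0)}, so the count is 1.
Comparison with the Bézout bound: 1 ≤ 1 = deg(f)·deg(g), as expected for curves with no common component (the bound is attained).


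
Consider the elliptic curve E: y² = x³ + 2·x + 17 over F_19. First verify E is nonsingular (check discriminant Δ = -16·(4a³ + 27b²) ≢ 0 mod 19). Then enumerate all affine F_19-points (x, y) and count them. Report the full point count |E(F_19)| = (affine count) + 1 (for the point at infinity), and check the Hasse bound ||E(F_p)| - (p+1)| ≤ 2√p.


Affine points = {(0, 6), (0, 13), (1, 1), (1, 18), (5, 0), (6, 6), (6, 13), (9, 2), (9, 17), (10, 7), (10, 12), (13, 6), (13, 13), (17, 9), (17, 10)}; affine count = 15; |E(F_19)| = 16.

Discriminant check: Δ ∝ 4a³ + 27b² = 4·2³ + 27·17² = 4·8 + 27·289 ≡ 7 (mod 19). Nonzero ⇒ E is nonsingular.
For each x ∈ F_19, compute rhs = x³ + 2·x + 17 mod 19, then count y ∈ F_19 with y² ≡ rhs.
  x = 0: rhs = 17, matching y values: 6, 13 (2 points).
  x = 1: rhs = 1, matching y values: 1, 18 (2 points).
  x = 2: rhs = 10, matching y values: none (0 points).
  x = 3: rhs = 12, matching y values: none (0 points).
  x = 4: rhs = 13, matching y values: none (0 points).
  x = 5: rhs = 0, matching y values: 0 (1 points).
  x = 6: rhs = 17, matching y values: 6, 13 (2 points).
  x = 7: rhs = 13, matching y values: none (0 points).
  x = 8: rhs = 13, matching y values: none (0 points).
  x = 9: rhs = 4, matching y values: 2, 17 (2 points).
  x = 10: rhs = 11, matching y values: 7, 12 (2 points).
  x = 11: rhs = 2, matching y values: none (0 points).
  x = 12: rhs = 2, matching y values: none (0 points).
  x = 13: rhs = 17, matching y values: 6, 13 (2 points).
  x = 14: rhs = 15, matching y values: none (0 points).
  x = 15: rhs = 2, matching y values: none (0 points).
  x = 16: rhs = 3, matching y values: none (0 points).
  x = 17: rhs = 5, matching y values: 9, 10 (2 points).
  x = 18: rhs = 14, matching y values: none (0 points).
Total affine count: 15.
Full point count |E(F_19)| = 15 + 1 = 16.
Hasse bound: |16 − (19+1)| = |-4| = 4 ≤ 2√19 ≈ 8.7178 ✓.


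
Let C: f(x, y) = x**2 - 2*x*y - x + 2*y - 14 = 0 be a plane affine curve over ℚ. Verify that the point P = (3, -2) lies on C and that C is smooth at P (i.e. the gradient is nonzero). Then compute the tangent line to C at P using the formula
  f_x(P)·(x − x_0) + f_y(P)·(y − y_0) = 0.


Tangent line at P: 9*x - 4*y - 35 = 0.

Step 1: f(3, -2) = 0, so P lies on C.
Step 2: partial derivatives
  f_x(x, y) = 2*x - 2*y - 1, f_y(x, y) = 2 - 2*x.
  f_x(P) = 9, f_y(P) = -4 (gradient nonzero, so P is smooth).
Step 3: tangent line at P: 9·(x − 3) + -4·(y − -2) = 0.
Expanding: 9*x - 4*y - 35 = 0.


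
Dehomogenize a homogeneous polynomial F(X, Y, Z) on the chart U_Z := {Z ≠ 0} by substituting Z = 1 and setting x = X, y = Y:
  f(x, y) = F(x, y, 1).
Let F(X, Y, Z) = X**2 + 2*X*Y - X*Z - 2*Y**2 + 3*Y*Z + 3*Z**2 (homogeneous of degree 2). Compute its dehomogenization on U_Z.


f(x, y) = x**2 + 2*x*y - x - 2*y**2 + 3*y + 3

On U_Z we set Z = 1. Each monomial c·X^i·Y^j·Z^k in F becomes c·x^i·y^j·1^k = c·x^i·y^j.
Substituting Z = 1: F(X, Y, 1) = x**2 + 2*x*y - x - 2*y**2 + 3*y + 3.
Note: deg(f) ≤ deg(F) = 2; strict inequality happens when F is divisible by Z (lost terms).


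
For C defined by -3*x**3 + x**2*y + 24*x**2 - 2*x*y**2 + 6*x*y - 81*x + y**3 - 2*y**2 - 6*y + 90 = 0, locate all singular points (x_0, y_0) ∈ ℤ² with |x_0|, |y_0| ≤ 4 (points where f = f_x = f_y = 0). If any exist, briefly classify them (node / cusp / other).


Singular points: {(3, 3)}; classification: cusp.

Compute partial derivatives:
  f_x = -9*x**2 + 2*x*y + 48*x - 2*y**2 + 6*y - 81.
  f_y = x**2 - 4*x*y + 6*x + 3*y**2 - 4*y - 6.
Scan x_0 ∈ {−4, ..., 4}. For each x_0, f_y(x_0, y) is a polynomial in y; find its integer roots y ∈ {−4, ..., 4}, then test f_x and f at those candidates.
  x = -4: f_y(-4, y) = 3*y**2 + 12*y - 14; no integer root y with |y| ≤ 4.
  x = -3: f_y(-3, y) = 3*y**2 + 8*y - 15; no integer root y with |y| ≤ 4.
  x = -2: f_y(-2, y) = 3*y**2 + 4*y - 14; no integer root y with |y| ≤ 4.
  x = -1: f_y(-1, y) = 3*y**2 - 11; no integer root y with |y| ≤ 4.
  x = 0: f_y(0, y) = 3*y**2 - 4*y - 6; no integer root y with |y| ≤ 4.
  x = 1: f_y(1, y) = 3*y**2 - 8*y + 1; no integer root y with |y| ≤ 4.
  x = 2: f_y(2, y) = 3*y**2 - 12*y + 10; no integer root y with |y| ≤ 4.
  x = 3: f_y(3, y) = 3*y**2 - 16*y + 21; vanishes at y ∈ {3}. (3, 3): f_x = 0, f = 0 — SINGULAR.
  x = 4: f_y(4, y) = 3*y**2 - 20*y + 34; no integer root y with |y| ≤ 4.
Only singular point on the grid: (3, 3).
Classify: substitute x = 3 + u, y = 3 + v and expand: f = -3*u**3 + u**2*v - 2*u*v**2 + v**3 + v**2.
No constant or linear terms (consistent with a singular point). Quadratic part: v**2. Cubic part: -3*u**3 + u**2*v - 2*u*v**2 + v**3.
The quadratic part v**2 is a perfect square, so there is a single (double) tangent line v = 0, i.e. y = 3. Restricting the cubic part to that line (v = 0) leaves -3*u**3 ≠ 0, so f is not divisible by v and the branch is v² ≈ 3*u**3 to lowest order — this is a cusp.
Classification: cusp.


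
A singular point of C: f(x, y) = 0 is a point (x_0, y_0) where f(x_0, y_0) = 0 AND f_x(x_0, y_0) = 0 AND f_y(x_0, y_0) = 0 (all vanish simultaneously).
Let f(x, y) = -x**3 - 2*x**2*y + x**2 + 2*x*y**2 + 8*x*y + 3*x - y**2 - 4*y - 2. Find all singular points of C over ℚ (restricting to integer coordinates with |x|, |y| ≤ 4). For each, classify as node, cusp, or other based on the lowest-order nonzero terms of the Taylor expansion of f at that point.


Singular points: {(1, -1)}; classification: cusp.

Compute partial derivatives:
  f_x = -3*x**2 - 4*x*y + 2*x + 2*y**2 + 8*y + 3.
  f_y = -2*x**2 + 4*x*y + 8*x - 2*y - 4.
Scan x_0 ∈ {−4, ..., 4}. For each x_0, f_y(x_0, y) is a polynomial in y; find its integer roots y ∈ {−4, ..., 4}, then test f_x and f at those candidates.
  x = -4: f_y(-4, y) = -18*y - 68; no integer root y with |y| ≤ 4.
  x = -3: f_y(-3, y) = -14*y - 46; no integer root y with |y| ≤ 4.
  x = -2: f_y(-2, y) = -10*y - 28; no integer root y with |y| ≤ 4.
  x = -1: f_y(-1, y) = -6*y - 14; no integer root y with |y| ≤ 4.
  x = 0: f_y(0, y) = -2*y - 4; vanishes at y ∈ {-2}. (0, -2): f_x = -5 ≠ 0.
  x = 1: f_y(1, y) = 2*y + 2; vanishes at y ∈ {-1}. (1, -1): f_x = 0, f = 0 — SINGULAR.
  x = 2: f_y(2, y) = 6*y + 4; no integer root y with |y| ≤ 4.
  x = 3: f_y(3, y) = 10*y + 2; no integer root y with |y| ≤ 4.
  x = 4: f_y(4, y) = 14*y - 4; no integer root y with |y| ≤ 4.
Only singular point on the grid: (1, -1).
Classify: substitute x = 1 + u, y = -1 + v and expand: f = -u**3 - 2*u**2*v + 2*u*v**2 + v**2.
No constant or linear terms (consistent with a singular point). Quadratic part: v**2. Cubic part: -u**3 - 2*u**2*v + 2*u*v**2.
The quadratic part v**2 is a perfect square, so there is a single (double) tangent line v = 0, i.e. y = -1. Restricting the cubic part to that line (v = 0) leaves -u**3 ≠ 0, so f is not divisible by v and the branch is v² ≈ u**3 to lowest order — this is a cusp.
Classification: cusp.


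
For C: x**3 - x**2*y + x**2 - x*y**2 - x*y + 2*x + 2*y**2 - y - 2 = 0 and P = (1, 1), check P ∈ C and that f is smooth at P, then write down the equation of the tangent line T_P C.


Tangent line at P: 3*x - y - 2 = 0.

Step 1: f(1, 1) = 0, so P lies on C.
Step 2: partial derivatives
  f_x(x, y) = 3*x**2 - 2*x*y + 2*x - y**2 - y + 2, f_y(x, y) = -x**2 - 2*x*y - x + 4*y - 1.
  f_x(P) = 3, f_y(P) = -1 (gradient nonzero, so P is smooth).
Step 3: tangent line at P: 3·(x − 1) + -1·(y − 1) = 0.
Expanding: 3*x - y - 2 = 0.


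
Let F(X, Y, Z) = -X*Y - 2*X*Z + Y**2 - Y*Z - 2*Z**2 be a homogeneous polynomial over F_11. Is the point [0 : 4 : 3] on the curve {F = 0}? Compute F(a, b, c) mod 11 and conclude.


F(0,4,3) ≡ 8 (mod 11); P is NOT on the curve.

Evaluate F(0, 4, 3) term-by-term (mod 11).
  -X*Y ↦ -1·0·4·1 = 0
  -2*X*Z ↦ -2·0·1·3 = 0
  Y**2 ↦ 1·1·16·1 = 16
  -Y*Z ↦ -1·1·4·3 = -12
  -2*Z**2 ↦ -2·1·1·9 = -18
Sum: F(0, 4, 3) = (0) + (0) + (16) + (-12) + (-18) = -14.
Reducing mod 11: -14 ≡ 8 (mod 11).
Since F(a, b, c) ≡ 8 ≠ 0 (mod 11), P does NOT lie on the curve.


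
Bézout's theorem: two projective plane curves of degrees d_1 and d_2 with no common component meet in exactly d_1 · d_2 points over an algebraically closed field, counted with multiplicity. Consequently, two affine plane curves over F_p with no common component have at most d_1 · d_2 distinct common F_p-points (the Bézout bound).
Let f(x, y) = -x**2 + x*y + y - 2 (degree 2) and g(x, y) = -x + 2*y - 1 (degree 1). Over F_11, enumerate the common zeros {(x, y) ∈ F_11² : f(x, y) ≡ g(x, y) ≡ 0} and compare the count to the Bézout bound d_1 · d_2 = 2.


Common zeros: {(4, 8), (9, 5)}; count = 2; Bézout bound = 2.

deg(f) = 2, deg(g) = 1, so Bézout bound = 2.
Scan x ∈ F_11. For each x, list the y ∈ F_11 with f(x, y) ≡ 0 and those with g(x, y) ≡ 0 (mod 11); the common zeros in that column are the intersection.
  x = 0: f ≡ 0 at y ∈ {2}; g ≡ 0 at y ∈ {6}; common: ∅.
  x = 1: f ≡ 0 at y ∈ {7}; g ≡ 0 at y ∈ {1}; common: ∅.
  x = 2: f ≡ 0 at y ∈ {2}; g ≡ 0 at y ∈ {7}; common: ∅.
  x = 3: f ≡ 0 at y ∈ {0}; g ≡ 0 at y ∈ {2}; common: ∅.
  x = 4: f ≡ 0 at y ∈ {8}; g ≡ 0 at y ∈ {8}; common: {8}.
  x = 5: f ≡ 0 at y ∈ {10}; g ≡ 0 at y ∈ {3}; common: ∅.
  x = 6: f ≡ 0 at y ∈ {7}; g ≡ 0 at y ∈ {9}; common: ∅.
  x = 7: f ≡ 0 at y ∈ {5}; g ≡ 0 at y ∈ {4}; common: ∅.
  x = 8: f ≡ 0 at y ∈ {0}; g ≡ 0 at y ∈ {10}; common: ∅.
  x = 9: f ≡ 0 at y ∈ {5}; g ≡ 0 at y ∈ {5}; common: {5}.
  x = 10: f ≡ 0 at y ∈ ∅; g ≡ 0 at y ∈ {0}; common: ∅.
Collecting: common zeros = {(4, 8), (9, 5)}, so the count is 2.
Comparison with the Bézout bound: 2 ≤ 2 = deg(f)·deg(g), as expected for curves with no common component (the bound is attained).


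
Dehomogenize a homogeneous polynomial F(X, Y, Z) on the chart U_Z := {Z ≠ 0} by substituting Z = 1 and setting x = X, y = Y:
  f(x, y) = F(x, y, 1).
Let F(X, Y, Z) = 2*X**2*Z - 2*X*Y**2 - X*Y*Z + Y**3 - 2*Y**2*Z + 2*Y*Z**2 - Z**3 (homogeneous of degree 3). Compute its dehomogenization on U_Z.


f(x, y) = 2*x**2 - 2*x*y**2 - x*y + y**3 - 2*y**2 + 2*y - 1

On U_Z we set Z = 1. Each monomial c·X^i·Y^j·Z^k in F becomes c·x^i·y^j·1^k = c·x^i·y^j.
Substituting Z = 1: F(X, Y, 1) = 2*x**2 - 2*x*y**2 - x*y + y**3 - 2*y**2 + 2*y - 1.
Note: deg(f) ≤ deg(F) = 3; strict inequality happens when F is divisible by Z (lost terms).


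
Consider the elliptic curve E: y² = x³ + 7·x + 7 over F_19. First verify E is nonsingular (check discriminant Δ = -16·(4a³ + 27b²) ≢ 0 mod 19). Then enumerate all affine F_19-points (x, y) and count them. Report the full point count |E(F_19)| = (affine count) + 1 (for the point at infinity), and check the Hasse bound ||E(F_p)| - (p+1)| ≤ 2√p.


Affine points = {(0, 8), (0, 11), (3, 6), (3, 13), (4, 2), (4, 17), (7, 0), (8, 9), (8, 10), (9, 1), (9, 18), (11, 3), (11, 16), (16, 4), (16, 15), (17, 2), (17, 17)}; affine count = 17; |E(F_19)| = 18.

Discriminant check: Δ ∝ 4a³ + 27b² = 4·7³ + 27·7² = 4·343 + 27·49 ≡ 16 (mod 19). Nonzero ⇒ E is nonsingular.
For each x ∈ F_19, compute rhs = x³ + 7·x + 7 mod 19, then count y ∈ F_19 with y² ≡ rhs.
  x = 0: rhs = 7, matching y values: 8, 11 (2 points).
  x = 1: rhs = 15, matching y values: none (0 points).
  x = 2: rhs = 10, matching y values: none (0 points).
  x = 3: rhs = 17, matching y values: 6, 13 (2 points).
  x = 4: rhs = 4, matching y values: 2, 17 (2 points).
  x = 5: rhs = 15, matching y values: none (0 points).
  x = 6: rhs = 18, matching y values: none (0 points).
  x = 7: rhs = 0, matching y values: 0 (1 points).
  x = 8: rhs = 5, matching y values: 9, 10 (2 points).
  x = 9: rhs = 1, matching y values: 1, 18 (2 points).
  x = 10: rhs = 13, matching y values: none (0 points).
  x = 11: rhs = 9, matching y values: 3, 16 (2 points).
  x = 12: rhs = 14, matching y values: none (0 points).
  x = 13: rhs = 15, matching y values: none (0 points).
  x = 14: rhs = 18, matching y values: none (0 points).
  x = 15: rhs = 10, matching y values: none (0 points).
  x = 16: rhs = 16, matching y values: 4, 15 (2 points).
  x = 17: rhs = 4, matching y values: 2, 17 (2 points).
  x = 18: rhs = 18, matching y values: none (0 points).
Total affine count: 17.
Full point count |E(F_19)| = 17 + 1 = 18.
Hasse bound: |18 − (19+1)| = |-2| = 2 ≤ 2√19 ≈ 8.7178 ✓.


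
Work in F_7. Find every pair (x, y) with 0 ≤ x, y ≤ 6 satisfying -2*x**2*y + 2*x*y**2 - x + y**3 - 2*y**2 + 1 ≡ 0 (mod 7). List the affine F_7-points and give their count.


Affine F_7-points: {(0, 1), (1, 0), (1, 3), (1, 4), (2, 4), (3, 2), (3, 3), (3, 5), (4, 1), (4, 2), (4, 5)}; count = 11.

For each of the 49 pairs (x, y) ∈ F_7², evaluate f(x, y) mod 7. Record the zeros.
  x = 0: [0↦1, 1↦0, 2↦1, 3↦3, 4↦5, 5↦6, 6↦5]  zeros at y ∈ {1}
  x = 1: [0↦0, 1↦6, 2↦4, 3↦0, 4↦0, 5↦3, 6↦1]  zeros at y ∈ {0, 3, 4}
  x = 2: [0↦6, 1↦1, 2↦6, 3↦6, 4↦0, 5↦1, 6↦1]  zeros at y ∈ {4}
  x = 3: [0↦5, 1↦6, 2↦0, 3↦0, 4↦5, 5↦0, 6↦5]  zeros at y ∈ {2, 3, 5}
  x = 4: [0↦4, 1↦0, 2↦0, 3↦3, 4↦1, 5↦0, 6↦6]  zeros at y ∈ {1, 2, 5}
  x = 5: [0↦3, 1↦4, 2↦6, 3↦1, 4↦2, 5↦1, 6↦4]  zeros at y ∈ ∅
  x = 6: [0↦2, 1↦4, 2↦4, 3↦1, 4↦1, 5↦3, 6↦6]  zeros at y ∈ ∅
Collecting zeros: affine points = {(0, 1), (1, 0), (1, 3), (1, 4), (2, 4), (3, 2), (3, 3), (3, 5), (4, 1), (4, 2), (4, 5)}.
Total count |C(F_7)_aff| = 11.


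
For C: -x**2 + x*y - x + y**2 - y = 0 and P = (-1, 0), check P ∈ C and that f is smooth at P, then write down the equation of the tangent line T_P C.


Tangent line at P: x - 2*y + 1 = 0.

Step 1: f(-1, 0) = 0, so P lies on C.
Step 2: partial derivatives
  f_x(x, y) = -2*x + y - 1, f_y(x, y) = x + 2*y - 1.
  f_x(P) = 1, f_y(P) = -2 (gradient nonzero, so P is smooth).
Step 3: tangent line at P: 1·(x − -1) + -2·(y − 0) = 0.
Expanding: x - 2*y + 1 = 0.


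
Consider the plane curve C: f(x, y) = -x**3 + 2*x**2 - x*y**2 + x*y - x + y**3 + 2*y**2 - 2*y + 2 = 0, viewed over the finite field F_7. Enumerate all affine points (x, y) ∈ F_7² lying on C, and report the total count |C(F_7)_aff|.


Affine F_7-points: {(0, 2), (1, 3), (1, 5), (2, 0), (3, 4), (5, 1), (6, 1)}; count = 7.

For each of the 49 pairs (x, y) ∈ F_7², evaluate f(x, y) mod 7. Record the zeros.
  x = 0: [0↦2, 1↦3, 2↦0, 3↦6, 4↦6, 5↦6, 6↦5]  zeros at y ∈ {2}
  x = 1: [0↦2, 1↦3, 2↦5, 3↦0, 4↦1, 5↦0, 6↦3]  zeros at y ∈ {3, 5}
  x = 2: [0↦0, 1↦1, 2↦1, 3↦6, 4↦1, 5↦6, 6↦6]  zeros at y ∈ {0}
  x = 3: [0↦4, 1↦5, 2↦3, 3↦4, 4↦0, 5↦4, 6↦1]  zeros at y ∈ {4}
  x = 4: [0↦1, 1↦2, 2↦5, 3↦2, 4↦6, 5↦2, 6↦3]  zeros at y ∈ ∅
  x = 5: [0↦6, 1↦0, 2↦1, 3↦1, 4↦6, 5↦1, 6↦6]  zeros at y ∈ {1}
  x = 6: [0↦6, 1↦0, 2↦6, 3↦2, 4↦1, 5↦2, 6↦4]  zeros at y ∈ {1}
Collecting zeros: affine points = {(0, 2), (1, 3), (1, 5), (2, 0), (3, 4), (5, 1), (6, 1)}.
Total count |C(F_7)_aff| = 7.


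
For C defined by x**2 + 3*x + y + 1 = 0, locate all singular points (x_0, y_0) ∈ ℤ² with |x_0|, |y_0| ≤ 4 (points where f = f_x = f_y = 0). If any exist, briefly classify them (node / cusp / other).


No singular points in the scanned grid; C is smooth there.

Compute partial derivatives:
  f_x = 2*x + 3.
  f_y = 1.
f_y = 1 is a nonzero constant, so f_y never vanishes: no point (x, y) can satisfy f = f_x = f_y = 0. In particular no (x, y) ∈ {−4, ..., 4}² is singular; the curve is smooth.


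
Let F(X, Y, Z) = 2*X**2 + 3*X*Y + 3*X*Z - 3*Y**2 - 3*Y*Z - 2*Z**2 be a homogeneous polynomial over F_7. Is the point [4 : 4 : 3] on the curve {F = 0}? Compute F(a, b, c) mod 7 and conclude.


F(4,4,3) ≡ 0 (mod 7); P is on the curve.

Evaluate F(4, 4, 3) term-by-term (mod 7).
  2*X**2 ↦ 2·16·1·1 = 32
  3*X*Y ↦ 3·4·4·1 = 48
  3*X*Z ↦ 3·4·1·3 = 36
  -3*Y**2 ↦ -3·1·16·1 = -48
  -3*Y*Z ↦ -3·1·4·3 = -36
  -2*Z**2 ↦ -2·1·1·9 = -18
Sum: F(4, 4, 3) = (32) + (48) + (36) + (-48) + (-36) + (-18) = 14.
Reducing mod 7: 14 ≡ 0 (mod 7).
Since F(a, b, c) ≡ 0 (mod 7), P lies on the curve.


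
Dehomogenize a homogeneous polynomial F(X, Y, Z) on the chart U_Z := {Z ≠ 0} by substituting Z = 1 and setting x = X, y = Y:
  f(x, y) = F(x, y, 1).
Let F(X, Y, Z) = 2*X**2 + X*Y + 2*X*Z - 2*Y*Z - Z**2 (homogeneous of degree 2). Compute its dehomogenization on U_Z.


f(x, y) = 2*x**2 + x*y + 2*x - 2*y - 1

On U_Z we set Z = 1. Each monomial c·X^i·Y^j·Z^k in F becomes c·x^i·y^j·1^k = c·x^i·y^j.
Substituting Z = 1: F(X, Y, 1) = 2*x**2 + x*y + 2*x - 2*y - 1.
Note: deg(f) ≤ deg(F) = 2; strict inequality happens when F is divisible by Z (lost terms).
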